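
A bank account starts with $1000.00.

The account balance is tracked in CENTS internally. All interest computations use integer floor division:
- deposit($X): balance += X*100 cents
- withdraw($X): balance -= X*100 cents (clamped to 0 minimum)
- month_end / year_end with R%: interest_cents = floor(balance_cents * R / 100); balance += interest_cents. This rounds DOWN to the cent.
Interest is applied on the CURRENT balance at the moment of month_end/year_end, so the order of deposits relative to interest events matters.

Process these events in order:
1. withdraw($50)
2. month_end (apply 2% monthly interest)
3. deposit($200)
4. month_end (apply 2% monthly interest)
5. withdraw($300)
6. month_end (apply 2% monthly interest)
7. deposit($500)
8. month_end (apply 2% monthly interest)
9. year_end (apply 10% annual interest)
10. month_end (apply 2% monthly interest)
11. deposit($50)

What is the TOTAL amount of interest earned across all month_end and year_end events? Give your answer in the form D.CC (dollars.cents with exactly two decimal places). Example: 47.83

After 1 (withdraw($50)): balance=$950.00 total_interest=$0.00
After 2 (month_end (apply 2% monthly interest)): balance=$969.00 total_interest=$19.00
After 3 (deposit($200)): balance=$1169.00 total_interest=$19.00
After 4 (month_end (apply 2% monthly interest)): balance=$1192.38 total_interest=$42.38
After 5 (withdraw($300)): balance=$892.38 total_interest=$42.38
After 6 (month_end (apply 2% monthly interest)): balance=$910.22 total_interest=$60.22
After 7 (deposit($500)): balance=$1410.22 total_interest=$60.22
After 8 (month_end (apply 2% monthly interest)): balance=$1438.42 total_interest=$88.42
After 9 (year_end (apply 10% annual interest)): balance=$1582.26 total_interest=$232.26
After 10 (month_end (apply 2% monthly interest)): balance=$1613.90 total_interest=$263.90
After 11 (deposit($50)): balance=$1663.90 total_interest=$263.90

Answer: 263.90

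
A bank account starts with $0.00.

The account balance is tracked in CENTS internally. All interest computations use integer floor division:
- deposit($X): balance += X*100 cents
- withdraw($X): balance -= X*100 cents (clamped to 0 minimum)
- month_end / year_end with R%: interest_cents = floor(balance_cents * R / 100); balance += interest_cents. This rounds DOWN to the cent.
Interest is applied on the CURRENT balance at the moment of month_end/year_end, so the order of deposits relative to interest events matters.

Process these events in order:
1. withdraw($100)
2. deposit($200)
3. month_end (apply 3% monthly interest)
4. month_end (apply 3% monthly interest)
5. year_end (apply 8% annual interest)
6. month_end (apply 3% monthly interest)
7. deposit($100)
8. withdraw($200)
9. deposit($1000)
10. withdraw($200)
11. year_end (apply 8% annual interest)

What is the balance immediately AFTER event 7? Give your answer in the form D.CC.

After 1 (withdraw($100)): balance=$0.00 total_interest=$0.00
After 2 (deposit($200)): balance=$200.00 total_interest=$0.00
After 3 (month_end (apply 3% monthly interest)): balance=$206.00 total_interest=$6.00
After 4 (month_end (apply 3% monthly interest)): balance=$212.18 total_interest=$12.18
After 5 (year_end (apply 8% annual interest)): balance=$229.15 total_interest=$29.15
After 6 (month_end (apply 3% monthly interest)): balance=$236.02 total_interest=$36.02
After 7 (deposit($100)): balance=$336.02 total_interest=$36.02

Answer: 336.02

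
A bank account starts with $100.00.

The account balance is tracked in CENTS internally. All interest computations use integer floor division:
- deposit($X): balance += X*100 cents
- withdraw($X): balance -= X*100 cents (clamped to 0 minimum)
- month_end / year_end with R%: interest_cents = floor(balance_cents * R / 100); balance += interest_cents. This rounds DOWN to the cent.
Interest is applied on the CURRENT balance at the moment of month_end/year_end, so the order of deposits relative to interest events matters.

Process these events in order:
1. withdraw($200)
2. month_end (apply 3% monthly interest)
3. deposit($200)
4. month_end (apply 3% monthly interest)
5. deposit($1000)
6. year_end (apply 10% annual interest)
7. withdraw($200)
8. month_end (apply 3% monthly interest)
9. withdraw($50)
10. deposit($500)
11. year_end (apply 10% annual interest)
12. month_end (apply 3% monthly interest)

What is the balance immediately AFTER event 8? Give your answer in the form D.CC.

After 1 (withdraw($200)): balance=$0.00 total_interest=$0.00
After 2 (month_end (apply 3% monthly interest)): balance=$0.00 total_interest=$0.00
After 3 (deposit($200)): balance=$200.00 total_interest=$0.00
After 4 (month_end (apply 3% monthly interest)): balance=$206.00 total_interest=$6.00
After 5 (deposit($1000)): balance=$1206.00 total_interest=$6.00
After 6 (year_end (apply 10% annual interest)): balance=$1326.60 total_interest=$126.60
After 7 (withdraw($200)): balance=$1126.60 total_interest=$126.60
After 8 (month_end (apply 3% monthly interest)): balance=$1160.39 total_interest=$160.39

Answer: 1160.39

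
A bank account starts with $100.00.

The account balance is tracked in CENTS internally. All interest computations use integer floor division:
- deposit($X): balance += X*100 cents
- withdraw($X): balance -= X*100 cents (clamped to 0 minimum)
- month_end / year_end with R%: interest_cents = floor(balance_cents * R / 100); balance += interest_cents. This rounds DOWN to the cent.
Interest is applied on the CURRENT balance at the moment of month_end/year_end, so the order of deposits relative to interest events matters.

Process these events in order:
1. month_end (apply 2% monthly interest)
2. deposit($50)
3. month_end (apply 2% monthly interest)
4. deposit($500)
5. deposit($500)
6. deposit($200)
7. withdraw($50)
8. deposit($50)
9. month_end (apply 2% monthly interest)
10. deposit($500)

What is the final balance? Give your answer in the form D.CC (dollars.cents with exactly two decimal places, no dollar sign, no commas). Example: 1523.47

Answer: 1882.14

Derivation:
After 1 (month_end (apply 2% monthly interest)): balance=$102.00 total_interest=$2.00
After 2 (deposit($50)): balance=$152.00 total_interest=$2.00
After 3 (month_end (apply 2% monthly interest)): balance=$155.04 total_interest=$5.04
After 4 (deposit($500)): balance=$655.04 total_interest=$5.04
After 5 (deposit($500)): balance=$1155.04 total_interest=$5.04
After 6 (deposit($200)): balance=$1355.04 total_interest=$5.04
After 7 (withdraw($50)): balance=$1305.04 total_interest=$5.04
After 8 (deposit($50)): balance=$1355.04 total_interest=$5.04
After 9 (month_end (apply 2% monthly interest)): balance=$1382.14 total_interest=$32.14
After 10 (deposit($500)): balance=$1882.14 total_interest=$32.14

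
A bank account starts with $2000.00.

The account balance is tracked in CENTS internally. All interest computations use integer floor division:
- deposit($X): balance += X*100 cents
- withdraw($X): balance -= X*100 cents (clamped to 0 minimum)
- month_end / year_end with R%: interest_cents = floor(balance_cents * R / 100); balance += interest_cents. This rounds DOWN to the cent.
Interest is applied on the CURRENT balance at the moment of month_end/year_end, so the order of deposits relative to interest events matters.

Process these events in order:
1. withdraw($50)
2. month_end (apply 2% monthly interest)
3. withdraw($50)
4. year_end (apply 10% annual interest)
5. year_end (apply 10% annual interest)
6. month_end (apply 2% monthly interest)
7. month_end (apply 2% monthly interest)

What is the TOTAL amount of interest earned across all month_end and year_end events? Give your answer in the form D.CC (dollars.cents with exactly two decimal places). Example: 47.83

After 1 (withdraw($50)): balance=$1950.00 total_interest=$0.00
After 2 (month_end (apply 2% monthly interest)): balance=$1989.00 total_interest=$39.00
After 3 (withdraw($50)): balance=$1939.00 total_interest=$39.00
After 4 (year_end (apply 10% annual interest)): balance=$2132.90 total_interest=$232.90
After 5 (year_end (apply 10% annual interest)): balance=$2346.19 total_interest=$446.19
After 6 (month_end (apply 2% monthly interest)): balance=$2393.11 total_interest=$493.11
After 7 (month_end (apply 2% monthly interest)): balance=$2440.97 total_interest=$540.97

Answer: 540.97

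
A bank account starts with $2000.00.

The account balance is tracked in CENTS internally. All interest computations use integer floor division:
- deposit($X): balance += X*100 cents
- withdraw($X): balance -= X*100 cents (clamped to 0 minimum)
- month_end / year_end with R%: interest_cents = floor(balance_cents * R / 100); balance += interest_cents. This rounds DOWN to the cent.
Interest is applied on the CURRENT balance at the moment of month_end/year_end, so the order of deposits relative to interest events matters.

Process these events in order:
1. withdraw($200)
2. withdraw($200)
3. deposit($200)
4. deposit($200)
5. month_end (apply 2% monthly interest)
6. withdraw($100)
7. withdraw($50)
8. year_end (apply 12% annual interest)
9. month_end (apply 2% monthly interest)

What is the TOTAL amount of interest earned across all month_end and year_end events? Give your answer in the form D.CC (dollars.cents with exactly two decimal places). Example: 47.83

After 1 (withdraw($200)): balance=$1800.00 total_interest=$0.00
After 2 (withdraw($200)): balance=$1600.00 total_interest=$0.00
After 3 (deposit($200)): balance=$1800.00 total_interest=$0.00
After 4 (deposit($200)): balance=$2000.00 total_interest=$0.00
After 5 (month_end (apply 2% monthly interest)): balance=$2040.00 total_interest=$40.00
After 6 (withdraw($100)): balance=$1940.00 total_interest=$40.00
After 7 (withdraw($50)): balance=$1890.00 total_interest=$40.00
After 8 (year_end (apply 12% annual interest)): balance=$2116.80 total_interest=$266.80
After 9 (month_end (apply 2% monthly interest)): balance=$2159.13 total_interest=$309.13

Answer: 309.13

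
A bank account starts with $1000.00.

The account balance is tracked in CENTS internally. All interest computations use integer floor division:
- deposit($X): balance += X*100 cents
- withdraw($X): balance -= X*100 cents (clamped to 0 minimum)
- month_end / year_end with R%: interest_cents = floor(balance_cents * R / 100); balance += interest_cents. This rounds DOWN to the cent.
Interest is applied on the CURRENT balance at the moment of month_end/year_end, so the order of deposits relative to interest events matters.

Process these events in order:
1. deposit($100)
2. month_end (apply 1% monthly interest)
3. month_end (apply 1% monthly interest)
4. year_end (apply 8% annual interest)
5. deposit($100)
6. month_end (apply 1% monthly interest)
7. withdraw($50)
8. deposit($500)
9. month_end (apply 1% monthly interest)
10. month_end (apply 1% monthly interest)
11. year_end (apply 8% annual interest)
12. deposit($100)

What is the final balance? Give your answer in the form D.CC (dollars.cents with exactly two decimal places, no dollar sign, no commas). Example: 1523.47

After 1 (deposit($100)): balance=$1100.00 total_interest=$0.00
After 2 (month_end (apply 1% monthly interest)): balance=$1111.00 total_interest=$11.00
After 3 (month_end (apply 1% monthly interest)): balance=$1122.11 total_interest=$22.11
After 4 (year_end (apply 8% annual interest)): balance=$1211.87 total_interest=$111.87
After 5 (deposit($100)): balance=$1311.87 total_interest=$111.87
After 6 (month_end (apply 1% monthly interest)): balance=$1324.98 total_interest=$124.98
After 7 (withdraw($50)): balance=$1274.98 total_interest=$124.98
After 8 (deposit($500)): balance=$1774.98 total_interest=$124.98
After 9 (month_end (apply 1% monthly interest)): balance=$1792.72 total_interest=$142.72
After 10 (month_end (apply 1% monthly interest)): balance=$1810.64 total_interest=$160.64
After 11 (year_end (apply 8% annual interest)): balance=$1955.49 total_interest=$305.49
After 12 (deposit($100)): balance=$2055.49 total_interest=$305.49

Answer: 2055.49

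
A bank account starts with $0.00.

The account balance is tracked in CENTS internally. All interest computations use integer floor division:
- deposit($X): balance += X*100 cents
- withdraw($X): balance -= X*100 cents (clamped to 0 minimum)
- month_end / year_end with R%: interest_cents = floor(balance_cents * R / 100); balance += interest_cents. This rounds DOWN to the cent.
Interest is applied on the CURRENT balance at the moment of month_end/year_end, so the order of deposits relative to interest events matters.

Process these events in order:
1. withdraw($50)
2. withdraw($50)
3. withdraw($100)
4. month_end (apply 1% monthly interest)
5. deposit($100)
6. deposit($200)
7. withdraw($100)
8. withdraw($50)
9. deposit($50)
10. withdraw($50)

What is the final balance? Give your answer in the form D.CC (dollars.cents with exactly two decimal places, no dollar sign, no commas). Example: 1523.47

After 1 (withdraw($50)): balance=$0.00 total_interest=$0.00
After 2 (withdraw($50)): balance=$0.00 total_interest=$0.00
After 3 (withdraw($100)): balance=$0.00 total_interest=$0.00
After 4 (month_end (apply 1% monthly interest)): balance=$0.00 total_interest=$0.00
After 5 (deposit($100)): balance=$100.00 total_interest=$0.00
After 6 (deposit($200)): balance=$300.00 total_interest=$0.00
After 7 (withdraw($100)): balance=$200.00 total_interest=$0.00
After 8 (withdraw($50)): balance=$150.00 total_interest=$0.00
After 9 (deposit($50)): balance=$200.00 total_interest=$0.00
After 10 (withdraw($50)): balance=$150.00 total_interest=$0.00

Answer: 150.00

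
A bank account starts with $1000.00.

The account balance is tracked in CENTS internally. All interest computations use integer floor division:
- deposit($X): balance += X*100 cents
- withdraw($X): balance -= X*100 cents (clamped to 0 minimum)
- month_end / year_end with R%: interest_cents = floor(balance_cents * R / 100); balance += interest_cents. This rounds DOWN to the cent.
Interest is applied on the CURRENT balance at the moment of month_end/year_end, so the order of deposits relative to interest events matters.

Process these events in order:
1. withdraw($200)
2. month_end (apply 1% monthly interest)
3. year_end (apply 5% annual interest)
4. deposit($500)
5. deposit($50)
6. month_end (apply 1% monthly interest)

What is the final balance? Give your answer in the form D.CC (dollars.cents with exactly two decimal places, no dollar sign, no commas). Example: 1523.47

After 1 (withdraw($200)): balance=$800.00 total_interest=$0.00
After 2 (month_end (apply 1% monthly interest)): balance=$808.00 total_interest=$8.00
After 3 (year_end (apply 5% annual interest)): balance=$848.40 total_interest=$48.40
After 4 (deposit($500)): balance=$1348.40 total_interest=$48.40
After 5 (deposit($50)): balance=$1398.40 total_interest=$48.40
After 6 (month_end (apply 1% monthly interest)): balance=$1412.38 total_interest=$62.38

Answer: 1412.38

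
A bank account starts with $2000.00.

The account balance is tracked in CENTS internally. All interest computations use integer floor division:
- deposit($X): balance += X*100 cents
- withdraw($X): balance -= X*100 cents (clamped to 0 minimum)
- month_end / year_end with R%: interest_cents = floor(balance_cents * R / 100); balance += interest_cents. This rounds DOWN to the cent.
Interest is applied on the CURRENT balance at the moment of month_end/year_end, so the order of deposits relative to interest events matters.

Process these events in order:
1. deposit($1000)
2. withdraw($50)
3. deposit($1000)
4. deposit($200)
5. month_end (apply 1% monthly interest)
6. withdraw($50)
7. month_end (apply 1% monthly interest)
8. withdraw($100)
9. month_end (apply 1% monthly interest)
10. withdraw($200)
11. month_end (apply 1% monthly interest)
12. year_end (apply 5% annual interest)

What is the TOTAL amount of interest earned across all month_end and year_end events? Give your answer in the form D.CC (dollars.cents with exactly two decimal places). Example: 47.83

After 1 (deposit($1000)): balance=$3000.00 total_interest=$0.00
After 2 (withdraw($50)): balance=$2950.00 total_interest=$0.00
After 3 (deposit($1000)): balance=$3950.00 total_interest=$0.00
After 4 (deposit($200)): balance=$4150.00 total_interest=$0.00
After 5 (month_end (apply 1% monthly interest)): balance=$4191.50 total_interest=$41.50
After 6 (withdraw($50)): balance=$4141.50 total_interest=$41.50
After 7 (month_end (apply 1% monthly interest)): balance=$4182.91 total_interest=$82.91
After 8 (withdraw($100)): balance=$4082.91 total_interest=$82.91
After 9 (month_end (apply 1% monthly interest)): balance=$4123.73 total_interest=$123.73
After 10 (withdraw($200)): balance=$3923.73 total_interest=$123.73
After 11 (month_end (apply 1% monthly interest)): balance=$3962.96 total_interest=$162.96
After 12 (year_end (apply 5% annual interest)): balance=$4161.10 total_interest=$361.10

Answer: 361.10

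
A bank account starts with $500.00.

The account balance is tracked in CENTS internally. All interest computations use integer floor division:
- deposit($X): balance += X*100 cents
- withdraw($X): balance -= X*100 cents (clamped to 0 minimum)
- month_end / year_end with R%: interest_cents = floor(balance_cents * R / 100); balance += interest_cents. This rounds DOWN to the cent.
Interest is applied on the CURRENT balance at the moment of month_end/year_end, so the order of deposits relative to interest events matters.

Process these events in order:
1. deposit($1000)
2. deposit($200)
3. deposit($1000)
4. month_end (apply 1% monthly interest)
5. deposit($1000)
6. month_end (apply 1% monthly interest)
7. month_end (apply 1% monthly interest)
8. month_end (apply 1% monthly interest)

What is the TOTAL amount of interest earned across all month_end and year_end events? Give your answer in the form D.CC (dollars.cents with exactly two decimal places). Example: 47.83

After 1 (deposit($1000)): balance=$1500.00 total_interest=$0.00
After 2 (deposit($200)): balance=$1700.00 total_interest=$0.00
After 3 (deposit($1000)): balance=$2700.00 total_interest=$0.00
After 4 (month_end (apply 1% monthly interest)): balance=$2727.00 total_interest=$27.00
After 5 (deposit($1000)): balance=$3727.00 total_interest=$27.00
After 6 (month_end (apply 1% monthly interest)): balance=$3764.27 total_interest=$64.27
After 7 (month_end (apply 1% monthly interest)): balance=$3801.91 total_interest=$101.91
After 8 (month_end (apply 1% monthly interest)): balance=$3839.92 total_interest=$139.92

Answer: 139.92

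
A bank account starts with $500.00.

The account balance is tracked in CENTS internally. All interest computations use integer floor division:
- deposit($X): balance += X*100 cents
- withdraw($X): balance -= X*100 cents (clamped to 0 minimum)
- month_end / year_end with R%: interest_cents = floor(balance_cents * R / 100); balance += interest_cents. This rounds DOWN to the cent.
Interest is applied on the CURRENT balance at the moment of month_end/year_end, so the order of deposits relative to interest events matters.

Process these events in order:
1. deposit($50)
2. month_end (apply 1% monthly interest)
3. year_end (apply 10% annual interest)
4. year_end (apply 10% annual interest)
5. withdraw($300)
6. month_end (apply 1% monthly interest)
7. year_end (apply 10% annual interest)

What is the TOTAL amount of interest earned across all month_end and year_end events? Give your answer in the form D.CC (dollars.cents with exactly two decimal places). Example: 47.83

After 1 (deposit($50)): balance=$550.00 total_interest=$0.00
After 2 (month_end (apply 1% monthly interest)): balance=$555.50 total_interest=$5.50
After 3 (year_end (apply 10% annual interest)): balance=$611.05 total_interest=$61.05
After 4 (year_end (apply 10% annual interest)): balance=$672.15 total_interest=$122.15
After 5 (withdraw($300)): balance=$372.15 total_interest=$122.15
After 6 (month_end (apply 1% monthly interest)): balance=$375.87 total_interest=$125.87
After 7 (year_end (apply 10% annual interest)): balance=$413.45 total_interest=$163.45

Answer: 163.45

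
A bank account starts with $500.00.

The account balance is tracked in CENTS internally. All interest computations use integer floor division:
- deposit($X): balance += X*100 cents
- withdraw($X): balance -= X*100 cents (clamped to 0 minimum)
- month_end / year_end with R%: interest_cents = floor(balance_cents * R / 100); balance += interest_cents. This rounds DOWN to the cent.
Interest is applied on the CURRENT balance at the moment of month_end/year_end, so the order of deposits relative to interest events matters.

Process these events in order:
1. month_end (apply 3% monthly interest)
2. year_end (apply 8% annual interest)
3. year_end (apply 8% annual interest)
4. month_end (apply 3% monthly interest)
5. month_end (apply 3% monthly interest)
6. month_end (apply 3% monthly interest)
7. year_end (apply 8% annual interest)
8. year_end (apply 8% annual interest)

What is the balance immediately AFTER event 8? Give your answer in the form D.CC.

Answer: 765.60

Derivation:
After 1 (month_end (apply 3% monthly interest)): balance=$515.00 total_interest=$15.00
After 2 (year_end (apply 8% annual interest)): balance=$556.20 total_interest=$56.20
After 3 (year_end (apply 8% annual interest)): balance=$600.69 total_interest=$100.69
After 4 (month_end (apply 3% monthly interest)): balance=$618.71 total_interest=$118.71
After 5 (month_end (apply 3% monthly interest)): balance=$637.27 total_interest=$137.27
After 6 (month_end (apply 3% monthly interest)): balance=$656.38 total_interest=$156.38
After 7 (year_end (apply 8% annual interest)): balance=$708.89 total_interest=$208.89
After 8 (year_end (apply 8% annual interest)): balance=$765.60 total_interest=$265.60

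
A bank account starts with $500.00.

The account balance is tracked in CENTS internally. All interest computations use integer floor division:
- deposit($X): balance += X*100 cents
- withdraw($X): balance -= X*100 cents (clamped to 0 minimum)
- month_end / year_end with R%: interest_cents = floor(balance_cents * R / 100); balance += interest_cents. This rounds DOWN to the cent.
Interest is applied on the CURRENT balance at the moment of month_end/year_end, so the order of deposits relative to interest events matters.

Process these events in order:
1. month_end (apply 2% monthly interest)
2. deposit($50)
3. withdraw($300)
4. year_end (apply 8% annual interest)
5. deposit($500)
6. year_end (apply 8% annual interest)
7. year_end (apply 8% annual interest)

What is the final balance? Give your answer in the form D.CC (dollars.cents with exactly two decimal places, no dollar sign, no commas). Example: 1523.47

After 1 (month_end (apply 2% monthly interest)): balance=$510.00 total_interest=$10.00
After 2 (deposit($50)): balance=$560.00 total_interest=$10.00
After 3 (withdraw($300)): balance=$260.00 total_interest=$10.00
After 4 (year_end (apply 8% annual interest)): balance=$280.80 total_interest=$30.80
After 5 (deposit($500)): balance=$780.80 total_interest=$30.80
After 6 (year_end (apply 8% annual interest)): balance=$843.26 total_interest=$93.26
After 7 (year_end (apply 8% annual interest)): balance=$910.72 total_interest=$160.72

Answer: 910.72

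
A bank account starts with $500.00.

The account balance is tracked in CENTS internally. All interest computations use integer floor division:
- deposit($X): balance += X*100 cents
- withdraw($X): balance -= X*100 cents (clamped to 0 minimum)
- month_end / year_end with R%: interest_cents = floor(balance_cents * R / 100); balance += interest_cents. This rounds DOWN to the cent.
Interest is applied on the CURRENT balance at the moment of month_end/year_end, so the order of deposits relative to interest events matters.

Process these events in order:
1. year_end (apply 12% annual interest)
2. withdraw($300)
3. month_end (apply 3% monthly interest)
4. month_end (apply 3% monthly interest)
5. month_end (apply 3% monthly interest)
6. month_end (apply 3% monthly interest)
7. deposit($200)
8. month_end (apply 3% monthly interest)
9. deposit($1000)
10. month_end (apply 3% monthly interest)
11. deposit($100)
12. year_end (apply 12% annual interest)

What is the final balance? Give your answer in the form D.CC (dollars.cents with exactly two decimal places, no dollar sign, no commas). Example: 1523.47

After 1 (year_end (apply 12% annual interest)): balance=$560.00 total_interest=$60.00
After 2 (withdraw($300)): balance=$260.00 total_interest=$60.00
After 3 (month_end (apply 3% monthly interest)): balance=$267.80 total_interest=$67.80
After 4 (month_end (apply 3% monthly interest)): balance=$275.83 total_interest=$75.83
After 5 (month_end (apply 3% monthly interest)): balance=$284.10 total_interest=$84.10
After 6 (month_end (apply 3% monthly interest)): balance=$292.62 total_interest=$92.62
After 7 (deposit($200)): balance=$492.62 total_interest=$92.62
After 8 (month_end (apply 3% monthly interest)): balance=$507.39 total_interest=$107.39
After 9 (deposit($1000)): balance=$1507.39 total_interest=$107.39
After 10 (month_end (apply 3% monthly interest)): balance=$1552.61 total_interest=$152.61
After 11 (deposit($100)): balance=$1652.61 total_interest=$152.61
After 12 (year_end (apply 12% annual interest)): balance=$1850.92 total_interest=$350.92

Answer: 1850.92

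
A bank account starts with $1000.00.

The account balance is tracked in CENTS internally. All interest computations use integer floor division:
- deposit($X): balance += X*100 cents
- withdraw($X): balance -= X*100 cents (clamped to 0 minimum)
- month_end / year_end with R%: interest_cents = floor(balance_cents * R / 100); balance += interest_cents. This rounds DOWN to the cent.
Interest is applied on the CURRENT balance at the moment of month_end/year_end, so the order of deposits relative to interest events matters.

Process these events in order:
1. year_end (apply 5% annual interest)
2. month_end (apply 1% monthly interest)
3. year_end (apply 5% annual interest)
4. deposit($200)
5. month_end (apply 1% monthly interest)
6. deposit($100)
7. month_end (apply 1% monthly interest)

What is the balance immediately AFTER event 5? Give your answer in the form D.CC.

Answer: 1326.65

Derivation:
After 1 (year_end (apply 5% annual interest)): balance=$1050.00 total_interest=$50.00
After 2 (month_end (apply 1% monthly interest)): balance=$1060.50 total_interest=$60.50
After 3 (year_end (apply 5% annual interest)): balance=$1113.52 total_interest=$113.52
After 4 (deposit($200)): balance=$1313.52 total_interest=$113.52
After 5 (month_end (apply 1% monthly interest)): balance=$1326.65 total_interest=$126.65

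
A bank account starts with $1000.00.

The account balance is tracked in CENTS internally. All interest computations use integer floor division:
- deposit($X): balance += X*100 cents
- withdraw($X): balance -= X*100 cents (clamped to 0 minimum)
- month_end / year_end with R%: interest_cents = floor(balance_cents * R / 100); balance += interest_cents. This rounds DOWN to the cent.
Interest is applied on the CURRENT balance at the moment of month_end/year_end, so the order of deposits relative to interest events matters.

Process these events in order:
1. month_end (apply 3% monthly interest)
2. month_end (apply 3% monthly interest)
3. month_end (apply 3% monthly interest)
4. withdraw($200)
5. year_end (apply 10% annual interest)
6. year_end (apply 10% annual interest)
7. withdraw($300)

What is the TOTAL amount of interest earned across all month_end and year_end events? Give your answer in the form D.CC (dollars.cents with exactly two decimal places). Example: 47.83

After 1 (month_end (apply 3% monthly interest)): balance=$1030.00 total_interest=$30.00
After 2 (month_end (apply 3% monthly interest)): balance=$1060.90 total_interest=$60.90
After 3 (month_end (apply 3% monthly interest)): balance=$1092.72 total_interest=$92.72
After 4 (withdraw($200)): balance=$892.72 total_interest=$92.72
After 5 (year_end (apply 10% annual interest)): balance=$981.99 total_interest=$181.99
After 6 (year_end (apply 10% annual interest)): balance=$1080.18 total_interest=$280.18
After 7 (withdraw($300)): balance=$780.18 total_interest=$280.18

Answer: 280.18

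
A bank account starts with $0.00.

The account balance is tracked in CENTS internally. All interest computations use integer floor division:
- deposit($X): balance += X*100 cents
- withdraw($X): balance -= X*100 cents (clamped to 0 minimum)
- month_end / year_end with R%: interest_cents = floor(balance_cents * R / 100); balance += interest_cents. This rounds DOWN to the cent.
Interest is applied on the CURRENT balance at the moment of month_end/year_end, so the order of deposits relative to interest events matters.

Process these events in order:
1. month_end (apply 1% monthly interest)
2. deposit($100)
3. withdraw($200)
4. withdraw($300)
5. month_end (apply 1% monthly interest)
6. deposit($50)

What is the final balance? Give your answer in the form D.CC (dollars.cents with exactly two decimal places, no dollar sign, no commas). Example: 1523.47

Answer: 50.00

Derivation:
After 1 (month_end (apply 1% monthly interest)): balance=$0.00 total_interest=$0.00
After 2 (deposit($100)): balance=$100.00 total_interest=$0.00
After 3 (withdraw($200)): balance=$0.00 total_interest=$0.00
After 4 (withdraw($300)): balance=$0.00 total_interest=$0.00
After 5 (month_end (apply 1% monthly interest)): balance=$0.00 total_interest=$0.00
After 6 (deposit($50)): balance=$50.00 total_interest=$0.00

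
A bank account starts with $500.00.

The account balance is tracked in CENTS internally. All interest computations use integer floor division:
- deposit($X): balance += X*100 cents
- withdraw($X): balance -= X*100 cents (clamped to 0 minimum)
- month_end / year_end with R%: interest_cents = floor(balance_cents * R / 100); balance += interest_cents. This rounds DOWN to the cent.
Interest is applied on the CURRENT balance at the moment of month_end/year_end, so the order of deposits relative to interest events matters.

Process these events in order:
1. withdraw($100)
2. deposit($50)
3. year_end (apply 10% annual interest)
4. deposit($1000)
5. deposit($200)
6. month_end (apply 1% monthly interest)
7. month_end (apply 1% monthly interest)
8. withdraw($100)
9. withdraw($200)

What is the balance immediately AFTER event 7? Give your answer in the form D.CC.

Answer: 1729.06

Derivation:
After 1 (withdraw($100)): balance=$400.00 total_interest=$0.00
After 2 (deposit($50)): balance=$450.00 total_interest=$0.00
After 3 (year_end (apply 10% annual interest)): balance=$495.00 total_interest=$45.00
After 4 (deposit($1000)): balance=$1495.00 total_interest=$45.00
After 5 (deposit($200)): balance=$1695.00 total_interest=$45.00
After 6 (month_end (apply 1% monthly interest)): balance=$1711.95 total_interest=$61.95
After 7 (month_end (apply 1% monthly interest)): balance=$1729.06 total_interest=$79.06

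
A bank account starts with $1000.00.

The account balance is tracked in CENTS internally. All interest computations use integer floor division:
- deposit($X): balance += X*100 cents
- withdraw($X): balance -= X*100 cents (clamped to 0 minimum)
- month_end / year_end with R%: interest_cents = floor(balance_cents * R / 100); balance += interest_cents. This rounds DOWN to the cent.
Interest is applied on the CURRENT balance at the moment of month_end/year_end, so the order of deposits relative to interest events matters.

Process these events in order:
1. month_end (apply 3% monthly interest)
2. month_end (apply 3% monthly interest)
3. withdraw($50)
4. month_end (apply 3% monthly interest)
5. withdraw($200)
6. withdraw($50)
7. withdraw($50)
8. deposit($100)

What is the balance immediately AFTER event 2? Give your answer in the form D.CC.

Answer: 1060.90

Derivation:
After 1 (month_end (apply 3% monthly interest)): balance=$1030.00 total_interest=$30.00
After 2 (month_end (apply 3% monthly interest)): balance=$1060.90 total_interest=$60.90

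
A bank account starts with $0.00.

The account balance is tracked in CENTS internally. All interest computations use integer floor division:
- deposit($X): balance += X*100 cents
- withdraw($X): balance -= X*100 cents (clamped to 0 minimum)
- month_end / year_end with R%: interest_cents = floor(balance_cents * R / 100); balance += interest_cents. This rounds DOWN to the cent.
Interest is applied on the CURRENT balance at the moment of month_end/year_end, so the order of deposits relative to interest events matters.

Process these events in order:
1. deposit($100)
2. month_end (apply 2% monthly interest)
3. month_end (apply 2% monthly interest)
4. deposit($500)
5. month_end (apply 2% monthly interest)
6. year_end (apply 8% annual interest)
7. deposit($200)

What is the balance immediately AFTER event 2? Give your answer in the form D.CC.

Answer: 102.00

Derivation:
After 1 (deposit($100)): balance=$100.00 total_interest=$0.00
After 2 (month_end (apply 2% monthly interest)): balance=$102.00 total_interest=$2.00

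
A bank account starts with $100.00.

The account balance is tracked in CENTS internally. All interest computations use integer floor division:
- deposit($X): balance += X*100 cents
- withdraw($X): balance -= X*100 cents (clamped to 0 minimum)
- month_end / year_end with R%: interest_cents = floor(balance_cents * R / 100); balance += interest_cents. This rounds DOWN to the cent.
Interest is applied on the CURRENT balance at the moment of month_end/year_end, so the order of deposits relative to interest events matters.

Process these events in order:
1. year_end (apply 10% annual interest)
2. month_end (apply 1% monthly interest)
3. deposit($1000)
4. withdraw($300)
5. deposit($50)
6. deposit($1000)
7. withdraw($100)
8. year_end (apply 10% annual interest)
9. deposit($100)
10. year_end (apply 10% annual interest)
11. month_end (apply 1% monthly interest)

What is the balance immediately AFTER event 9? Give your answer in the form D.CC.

After 1 (year_end (apply 10% annual interest)): balance=$110.00 total_interest=$10.00
After 2 (month_end (apply 1% monthly interest)): balance=$111.10 total_interest=$11.10
After 3 (deposit($1000)): balance=$1111.10 total_interest=$11.10
After 4 (withdraw($300)): balance=$811.10 total_interest=$11.10
After 5 (deposit($50)): balance=$861.10 total_interest=$11.10
After 6 (deposit($1000)): balance=$1861.10 total_interest=$11.10
After 7 (withdraw($100)): balance=$1761.10 total_interest=$11.10
After 8 (year_end (apply 10% annual interest)): balance=$1937.21 total_interest=$187.21
After 9 (deposit($100)): balance=$2037.21 total_interest=$187.21

Answer: 2037.21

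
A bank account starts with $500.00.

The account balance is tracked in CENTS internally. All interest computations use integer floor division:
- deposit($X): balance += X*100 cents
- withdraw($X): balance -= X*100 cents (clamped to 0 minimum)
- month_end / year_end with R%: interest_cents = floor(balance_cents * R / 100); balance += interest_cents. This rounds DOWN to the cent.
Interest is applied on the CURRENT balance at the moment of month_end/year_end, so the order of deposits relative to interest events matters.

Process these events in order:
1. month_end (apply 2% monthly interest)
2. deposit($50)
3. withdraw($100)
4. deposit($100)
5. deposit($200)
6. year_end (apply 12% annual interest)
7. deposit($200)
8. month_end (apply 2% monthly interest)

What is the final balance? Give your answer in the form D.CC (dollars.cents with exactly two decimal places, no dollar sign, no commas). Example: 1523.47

After 1 (month_end (apply 2% monthly interest)): balance=$510.00 total_interest=$10.00
After 2 (deposit($50)): balance=$560.00 total_interest=$10.00
After 3 (withdraw($100)): balance=$460.00 total_interest=$10.00
After 4 (deposit($100)): balance=$560.00 total_interest=$10.00
After 5 (deposit($200)): balance=$760.00 total_interest=$10.00
After 6 (year_end (apply 12% annual interest)): balance=$851.20 total_interest=$101.20
After 7 (deposit($200)): balance=$1051.20 total_interest=$101.20
After 8 (month_end (apply 2% monthly interest)): balance=$1072.22 total_interest=$122.22

Answer: 1072.22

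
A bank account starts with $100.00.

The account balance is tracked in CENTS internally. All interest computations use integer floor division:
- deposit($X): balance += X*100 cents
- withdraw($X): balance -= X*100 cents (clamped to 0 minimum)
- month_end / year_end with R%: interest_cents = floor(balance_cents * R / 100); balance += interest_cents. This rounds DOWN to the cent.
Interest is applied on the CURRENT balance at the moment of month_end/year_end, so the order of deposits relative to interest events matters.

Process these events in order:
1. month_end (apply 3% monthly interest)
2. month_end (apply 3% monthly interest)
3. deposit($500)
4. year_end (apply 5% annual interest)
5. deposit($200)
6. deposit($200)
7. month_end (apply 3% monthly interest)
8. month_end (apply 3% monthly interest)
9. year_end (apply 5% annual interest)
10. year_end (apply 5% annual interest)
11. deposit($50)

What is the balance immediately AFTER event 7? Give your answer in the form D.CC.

After 1 (month_end (apply 3% monthly interest)): balance=$103.00 total_interest=$3.00
After 2 (month_end (apply 3% monthly interest)): balance=$106.09 total_interest=$6.09
After 3 (deposit($500)): balance=$606.09 total_interest=$6.09
After 4 (year_end (apply 5% annual interest)): balance=$636.39 total_interest=$36.39
After 5 (deposit($200)): balance=$836.39 total_interest=$36.39
After 6 (deposit($200)): balance=$1036.39 total_interest=$36.39
After 7 (month_end (apply 3% monthly interest)): balance=$1067.48 total_interest=$67.48

Answer: 1067.48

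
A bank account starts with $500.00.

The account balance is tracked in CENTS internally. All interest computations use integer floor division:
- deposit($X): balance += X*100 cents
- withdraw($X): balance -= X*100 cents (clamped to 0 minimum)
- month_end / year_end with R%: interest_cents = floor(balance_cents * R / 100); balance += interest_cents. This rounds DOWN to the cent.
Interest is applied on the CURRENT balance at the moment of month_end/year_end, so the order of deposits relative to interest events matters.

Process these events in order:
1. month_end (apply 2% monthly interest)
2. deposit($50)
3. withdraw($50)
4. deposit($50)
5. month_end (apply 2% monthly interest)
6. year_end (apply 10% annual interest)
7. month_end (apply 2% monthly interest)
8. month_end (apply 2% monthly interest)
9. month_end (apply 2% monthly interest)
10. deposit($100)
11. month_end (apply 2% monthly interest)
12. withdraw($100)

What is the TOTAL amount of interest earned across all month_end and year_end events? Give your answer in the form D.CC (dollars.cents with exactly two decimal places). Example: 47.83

After 1 (month_end (apply 2% monthly interest)): balance=$510.00 total_interest=$10.00
After 2 (deposit($50)): balance=$560.00 total_interest=$10.00
After 3 (withdraw($50)): balance=$510.00 total_interest=$10.00
After 4 (deposit($50)): balance=$560.00 total_interest=$10.00
After 5 (month_end (apply 2% monthly interest)): balance=$571.20 total_interest=$21.20
After 6 (year_end (apply 10% annual interest)): balance=$628.32 total_interest=$78.32
After 7 (month_end (apply 2% monthly interest)): balance=$640.88 total_interest=$90.88
After 8 (month_end (apply 2% monthly interest)): balance=$653.69 total_interest=$103.69
After 9 (month_end (apply 2% monthly interest)): balance=$666.76 total_interest=$116.76
After 10 (deposit($100)): balance=$766.76 total_interest=$116.76
After 11 (month_end (apply 2% monthly interest)): balance=$782.09 total_interest=$132.09
After 12 (withdraw($100)): balance=$682.09 total_interest=$132.09

Answer: 132.09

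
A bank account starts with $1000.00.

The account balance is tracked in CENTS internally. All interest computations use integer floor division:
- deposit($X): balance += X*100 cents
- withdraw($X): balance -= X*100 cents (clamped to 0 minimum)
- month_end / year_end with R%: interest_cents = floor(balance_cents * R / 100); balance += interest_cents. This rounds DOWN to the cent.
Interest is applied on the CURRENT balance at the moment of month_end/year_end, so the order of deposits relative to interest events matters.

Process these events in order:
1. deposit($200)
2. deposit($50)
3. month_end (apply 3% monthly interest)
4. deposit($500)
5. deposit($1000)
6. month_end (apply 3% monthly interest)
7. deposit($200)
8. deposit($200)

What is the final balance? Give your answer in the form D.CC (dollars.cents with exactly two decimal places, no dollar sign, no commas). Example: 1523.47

Answer: 3271.12

Derivation:
After 1 (deposit($200)): balance=$1200.00 total_interest=$0.00
After 2 (deposit($50)): balance=$1250.00 total_interest=$0.00
After 3 (month_end (apply 3% monthly interest)): balance=$1287.50 total_interest=$37.50
After 4 (deposit($500)): balance=$1787.50 total_interest=$37.50
After 5 (deposit($1000)): balance=$2787.50 total_interest=$37.50
After 6 (month_end (apply 3% monthly interest)): balance=$2871.12 total_interest=$121.12
After 7 (deposit($200)): balance=$3071.12 total_interest=$121.12
After 8 (deposit($200)): balance=$3271.12 total_interest=$121.12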